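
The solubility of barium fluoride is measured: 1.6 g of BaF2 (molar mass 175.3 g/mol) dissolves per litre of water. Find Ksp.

Molar solubility s = (1.6 g/L) / (175.3 g/mol) = 9.13 × 10^-3 M.
BaF2(s) ⇌ Ba^2+ + 2 F^-
With molar solubility s: [Ba^2+] = s, [F^-] = 2s.
Ksp = [Ba^2+][F^-]^2
So Ksp = s × (2s)^2 = 4s^3
Ksp = 4 × (9.13 × 10^-3)^3 = 3.0 x 10^-6

Ksp = 3.0e-6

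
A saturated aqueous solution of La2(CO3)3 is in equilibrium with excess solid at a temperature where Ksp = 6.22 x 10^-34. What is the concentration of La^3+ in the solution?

[La^3+] = 1.79e-7 M

La2(CO3)3(s) ⇌ 2 La^3+(aq) + 3 CO3^2-(aq)
Ksp = [La^3+]^2[CO3^2-]^3
For each mole of La2(CO3)3 that dissolves: [La^3+] = 2s, [CO3^2-] = 3s.
Ksp = (2s)^2(3s)^3 = 108s^5
Solving, s = (6.22 x 10^-34/108)^(1/5) = 8.955 × 10^-8 M
[La^3+] = 2s = 1.79 x 10^-7 M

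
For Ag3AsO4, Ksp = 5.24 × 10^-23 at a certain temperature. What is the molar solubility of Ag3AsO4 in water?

Ag3AsO4(s) ⇌ 3 Ag^+ + AsO4^3-
Ksp = [Ag^+]^3[AsO4^3-]
Let s = molar solubility. Then [Ag^+] = 3s and [AsO4^3-] = s.
Ksp = (3s)^3s = 27s^4
s^4 = 5.24 × 10^-23 / 27, so s = 1.18 × 10^-6 M

1.18e-6 M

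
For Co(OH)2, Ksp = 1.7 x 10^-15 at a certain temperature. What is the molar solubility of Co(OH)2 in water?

s ≈ 7.5 x 10^-6 M

Co(OH)2(s) ⇌ Co^2+ + 2 OH^-
Ksp = [Co^2+][OH^-]^2
For each mole of Co(OH)2 that dissolves: [Co^2+] = s, [OH^-] = 2s.
So Ksp = s × (2s)^2 = 4s^3
s^3 = 1.7 x 10^-15 / 4, so s = 7.5 × 10^-6 M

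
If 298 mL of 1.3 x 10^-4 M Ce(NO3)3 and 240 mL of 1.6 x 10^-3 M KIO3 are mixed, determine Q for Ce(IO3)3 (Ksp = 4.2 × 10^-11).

Total volume = 298 + 240 = 538 mL.
[Ce^3+] = 1.3 x 10^-4 × (298/538) = 7.20 × 10^-5 M
[IO3^-] = 1.6 × 10^-3 × (240/538) = 7.14 x 10^-4 M
Ce(IO3)3(s) ⇌ Ce^3+ + 3 IO3^-, so Q = [Ce^3+][IO3^-]^3
Q = (7.20 × 10^-5)(7.14 × 10^-4)^3 = 2.6 × 10^-14
Q < Ksp, so no precipitate of Ce(IO3)3 forms.

Q ≈ 2.6 x 10^-14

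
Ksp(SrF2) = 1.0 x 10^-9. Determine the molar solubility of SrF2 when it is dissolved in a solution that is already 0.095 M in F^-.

s = 1.1 × 10^-7 M

SrF2(s) <=> Sr^2+ + 2 F^-
Ksp = [Sr^2+][F^-]^2
If s mol/L dissolves here, [Sr^2+] = s, [F^-] = 0.095 + 2s ≈ 0.095 (since the F^- already present dominates).
Ksp ≈ s × (0.095)^2
s = 1.1 × 10^-7 M
Check: 2s = 2.2 × 10^-7 ≪ 0.095, so the approximation is valid.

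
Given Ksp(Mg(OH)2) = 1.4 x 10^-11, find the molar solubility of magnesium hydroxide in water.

Mg(OH)2(s) <=> Mg^2+ + 2 OH^-
Ksp = [Mg^2+][OH^-]^2
With molar solubility s: [Mg^2+] = s, [OH^-] = 2s.
So Ksp = s × (2s)^2 = 4s^3
s = (1.4 x 10^-11 / 4)^(1/3) = 1.5 × 10^-4 M

s ≈ 1.5 × 10^-4 M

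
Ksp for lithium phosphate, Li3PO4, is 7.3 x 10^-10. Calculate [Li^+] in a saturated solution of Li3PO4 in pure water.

Li3PO4(s) ⇌ 3 Li^+(aq) + PO4^3-(aq)
Ksp = [Li^+]^3[PO4^3-]
If s mol/L of Li3PO4 dissolves, [Li^+] = 3s and [PO4^3-] = s.
Ksp = (3s)^3s = 27s^4
s = (7.3 x 10^-10 / 27)^(1/4) = 2.28 x 10^-3 M
[Li^+] = 3s = 6.8 × 10^-3 M

[Li^+] = 6.8 × 10^-3 M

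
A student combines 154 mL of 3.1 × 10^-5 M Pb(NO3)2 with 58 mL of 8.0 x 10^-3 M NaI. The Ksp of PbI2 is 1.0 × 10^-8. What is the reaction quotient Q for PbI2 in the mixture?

Total volume = 154 + 58 = 212 mL.
[Pb^2+] = 3.1 × 10^-5 × (154/212) = 2.25 × 10^-5 M
[I^-] = 8.0 × 10^-3 × (58/212) = 2.19 × 10^-3 M
PbI2(s) ⇌ Pb^2+ + 2 I^-, so Q = [Pb^2+][I^-]^2
Q = (2.25 × 10^-5)(2.19 × 10^-3)^2 = 1.1 × 10^-10
Q < Ksp, so no precipitate of PbI2 forms.

1.1e-10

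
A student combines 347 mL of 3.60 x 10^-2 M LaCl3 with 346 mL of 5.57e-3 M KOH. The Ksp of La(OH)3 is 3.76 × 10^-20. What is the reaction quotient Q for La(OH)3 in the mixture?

Total volume = 347 + 346 = 693 mL.
[La^3+] = 3.60 × 10^-2 × (347/693) = 1.803 × 10^-2 M
[OH^-] = 5.57 × 10^-3 × (346/693) = 2.781 × 10^-3 M
La(OH)3(s) ⇌ La^3+ + 3 OH^-, so Q = [La^3+][OH^-]^3
Q = (1.803 × 10^-2)(2.781 x 10^-3)^3 = 3.88 × 10^-10
Q > Ksp, so La(OH)3 will precipitate.

3.88 x 10^-10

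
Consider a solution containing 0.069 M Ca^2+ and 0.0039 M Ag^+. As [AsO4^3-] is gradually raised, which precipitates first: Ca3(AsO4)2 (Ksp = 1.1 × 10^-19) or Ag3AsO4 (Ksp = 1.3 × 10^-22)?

Ag3AsO4

Precipitation of each salt starts when its ion product equals its Ksp.
For Ca3(AsO4)2: 1.1 × 10^-19 = (0.069)^3 × [AsO4^3-]^2  ⇒  [AsO4^3-] = 1.8 × 10^-8 M.
For Ag3AsO4: 1.3 × 10^-22 = (0.0039)^3 × [AsO4^3-]  ⇒  [AsO4^3-] = 2.2 × 10^-15 M.
The salt with the lower threshold [AsO4^3-] precipitates first: Ag3AsO4.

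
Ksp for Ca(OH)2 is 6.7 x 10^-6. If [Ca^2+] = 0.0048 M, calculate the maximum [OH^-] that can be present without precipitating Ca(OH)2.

3.7 × 10^-2 M

Ca(OH)2(s) ⇌ Ca^2+(aq) + 2 OH^-(aq)
Ksp = [Ca^2+][OH^-]^2
Precipitation begins when Q = Ksp. With [Ca^2+] = 0.0048 M:
6.7 x 10^-6 = (0.0048) × [OH^-]^2
[OH^-] = (6.7 x 10^-6 / 4.8 × 10^-3)^(1/2) = 3.7 x 10^-2 M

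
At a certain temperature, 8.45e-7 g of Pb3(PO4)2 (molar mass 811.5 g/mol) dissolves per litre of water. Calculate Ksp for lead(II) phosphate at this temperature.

1.32 × 10^-43

Molar solubility s = (8.45 × 10^-7 g/L) / (811.5 g/mol) = 1.041 x 10^-9 M.
Pb3(PO4)2(s) ⇌ 3 Pb^2+(aq) + 2 PO4^3-(aq)
Let s = molar solubility. Then [Pb^2+] = 3s and [PO4^3-] = 2s.
Ksp = [Pb^2+]^3[PO4^3-]^2
So Ksp = (3s)^3 × (2s)^2 = 108s^5
With s = 1.041 x 10^-9: Ksp = 1.32 × 10^-43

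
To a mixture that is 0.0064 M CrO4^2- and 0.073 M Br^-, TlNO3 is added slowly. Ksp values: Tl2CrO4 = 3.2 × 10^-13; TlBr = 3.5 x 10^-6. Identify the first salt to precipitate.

Tl2CrO4

Each salt begins to precipitate when Q = Ksp, i.e. when [Tl^+] reaches its threshold.
For Tl2CrO4: 3.2 × 10^-13 = 0.0064 × [Tl^+]^2  ⇒  [Tl^+] = 7.1 × 10^-6 M.
For TlBr: 3.5 x 10^-6 = 0.073 × [Tl^+]  ⇒  [Tl^+] = 4.8 × 10^-5 M.
The salt with the lower threshold [Tl^+] precipitates first: Tl2CrO4.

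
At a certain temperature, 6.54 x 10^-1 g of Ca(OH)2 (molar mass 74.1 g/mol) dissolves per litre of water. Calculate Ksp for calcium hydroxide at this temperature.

Molar solubility s = (6.54 x 10^-1 g/L) / (74.1 g/mol) = 8.826 × 10^-3 M.
Ca(OH)2(s) ⇌ Ca^2+ + 2 OH^-
For each mole of Ca(OH)2 that dissolves: [Ca^2+] = s, [OH^-] = 2s.
Ksp = [Ca^2+][OH^-]^2
Substituting: Ksp = s(2s)^2 = 4s^3
Ksp = 4 × (8.826 × 10^-3)^3 = 2.75 × 10^-6

Ksp = 2.75 × 10^-6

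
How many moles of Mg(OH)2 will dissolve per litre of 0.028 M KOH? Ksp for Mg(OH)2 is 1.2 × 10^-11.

1.5 × 10^-8 M

Mg(OH)2(s) ⇌ Mg^2+(aq) + 2 OH^-(aq)
Ksp = [Mg^2+][OH^-]^2
If s mol/L dissolves here, [Mg^2+] = s, [OH^-] = 0.028 + 2s ≈ 0.028 (Ksp is small, so little additional dissolves).
Ksp ≈ s × (0.028)^2
s = 1.5 × 10^-8 M
Check: 2s = 3.1 x 10^-8 ≪ 0.028, so the approximation is valid.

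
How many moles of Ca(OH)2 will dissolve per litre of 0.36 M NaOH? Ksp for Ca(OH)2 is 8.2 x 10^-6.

6.3e-5 M

Ca(OH)2(s) ⇌ Ca^2+ + 2 OH^-
Ksp = [Ca^2+][OH^-]^2
Let s = moles of Ca(OH)2 that dissolve per litre. [Ca^2+] = s, [OH^-] = 0.36 + 2s ≈ 0.36 (since OH^- from NaOH dominates).
Ksp ≈ s × (0.36)^2
s = 6.3 x 10^-5 M
Check: 2s = 1.3 × 10^-4 ≪ 0.36, so the approximation is valid.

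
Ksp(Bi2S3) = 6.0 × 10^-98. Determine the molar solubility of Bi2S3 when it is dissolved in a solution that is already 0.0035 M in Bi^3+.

s ≈ 5.7 × 10^-32 M

Bi2S3(s) ⇌ 2 Bi^3+(aq) + 3 S^2-(aq)
Ksp = [Bi^3+]^2[S^2-]^3
If s mol/L dissolves here, [Bi^3+] = 0.0035 + 2s ≈ 0.0035, [S^2-] = 3s (common-ion effect: Bi^3+ is already 0.0035 M).
Ksp ≈ (0.0035)^2 × (3s)^3
s = 5.7 x 10^-32 M
Check: 2s = 1.1 x 10^-31 ≪ 0.0035, so the approximation is valid.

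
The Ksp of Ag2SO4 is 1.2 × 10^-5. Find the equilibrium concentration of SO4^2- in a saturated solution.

[SO4^2-] ≈ 1.4 x 10^-2 M

Ag2SO4(s) <=> 2 Ag^+ + SO4^2-
Ksp = [Ag^+]^2[SO4^2-]
For each mole of Ag2SO4 that dissolves: [Ag^+] = 2s, [SO4^2-] = s.
Substituting: Ksp = (2s)^2s = 4s^3
s = (1.2 × 10^-5 / 4)^(1/3) = 1.44 × 10^-2 M
[SO4^2-] = s = 1.4 × 10^-2 M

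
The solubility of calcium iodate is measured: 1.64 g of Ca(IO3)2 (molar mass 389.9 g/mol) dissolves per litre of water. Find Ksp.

Ksp = 2.98 × 10^-7

Molar solubility s = (1.64 g/L) / (389.9 g/mol) = 4.206 x 10^-3 M.
Ca(IO3)2(s) <=> Ca^2+(aq) + 2 IO3^-(aq)
With molar solubility s: [Ca^2+] = s, [IO3^-] = 2s.
Ksp = [Ca^2+][IO3^-]^2
Ksp = s(2s)^2 = 4s^3
Ksp = 4 × (4.206 × 10^-3)^3 = 2.98 × 10^-7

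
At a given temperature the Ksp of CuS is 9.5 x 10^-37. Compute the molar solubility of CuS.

s = 9.7 x 10^-19 M

CuS(s) ⇌ Cu^2+ + S^2-
Ksp = [Cu^2+][S^2-]
If s mol/L of CuS dissolves, [Cu^2+] = s and [S^2-] = s.
Ksp = (s)(s) = s^2
s = (9.5 x 10^-37)^(1/2) = 9.7 × 10^-19 M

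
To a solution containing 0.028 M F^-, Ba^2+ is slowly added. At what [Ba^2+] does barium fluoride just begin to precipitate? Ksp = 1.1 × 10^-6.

[Ba^2+] ≈ 1.4 × 10^-3 M

BaF2(s) ⇌ Ba^2+ + 2 F^-
Ksp = [Ba^2+][F^-]^2
Precipitation begins when Q = Ksp. With [F^-] = 0.028 M:
1.1 × 10^-6 = (0.028)^2 × [Ba^2+]
[Ba^2+] = (1.1 × 10^-6 / 7.84 × 10^-4) = 1.4 × 10^-3 M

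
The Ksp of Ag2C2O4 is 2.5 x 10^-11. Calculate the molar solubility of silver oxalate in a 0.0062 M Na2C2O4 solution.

3.2 × 10^-5 M

Ag2C2O4(s) ⇌ 2 Ag^+ + C2O4^2-
Ksp = [Ag^+]^2[C2O4^2-]
Let s = moles of Ag2C2O4 that dissolve per litre. [Ag^+] = 2s, [C2O4^2-] = 0.0062 + s ≈ 0.0062 (Ksp is small, so little additional dissolves).
Ksp ≈ (2s)^2 × 0.0062
s = 3.2 × 10^-5 M
Check: s = 3.2 × 10^-5 ≪ 0.0062, so the approximation is valid.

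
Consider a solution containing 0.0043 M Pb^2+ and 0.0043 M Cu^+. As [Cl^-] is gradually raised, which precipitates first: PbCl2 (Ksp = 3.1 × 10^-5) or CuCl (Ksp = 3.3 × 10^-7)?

CuCl

Precipitation of each salt starts when its ion product equals its Ksp.
For PbCl2: 3.1 × 10^-5 = 0.0043 × [Cl^-]^2  ⇒  [Cl^-] = 8.5 × 10^-2 M.
For CuCl: 3.3 × 10^-7 = 0.0043 × [Cl^-]  ⇒  [Cl^-] = 7.7 × 10^-5 M.
The salt with the lower threshold [Cl^-] precipitates first: CuCl.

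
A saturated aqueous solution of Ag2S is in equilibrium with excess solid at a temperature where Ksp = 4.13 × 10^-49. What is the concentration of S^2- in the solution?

Ag2S(s) <=> 2 Ag^+ + S^2-
Ksp = [Ag^+]^2[S^2-]
With molar solubility s: [Ag^+] = 2s, [S^2-] = s.
So Ksp = (2s)^2 × s = 4s^3
s^3 = 4.13 × 10^-49 / 4, so s = 4.691 × 10^-17 M
[S^2-] = s = 4.69 × 10^-17 M

[S^2-] = 4.69 x 10^-17 M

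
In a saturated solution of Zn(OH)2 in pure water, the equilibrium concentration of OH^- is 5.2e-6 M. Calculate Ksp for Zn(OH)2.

Zn(OH)2(s) ⇌ Zn^2+(aq) + 2 OH^-(aq)
Stoichiometry gives [Zn^2+] = (1/2)[OH^-] = 2.60 × 10^-6 M.
Ksp = [Zn^2+][OH^-]^2
Ksp = 2.60 × 10^-6 × (5.2 x 10^-6)^2 = 7.0 × 10^-17

Ksp = 7.0 × 10^-17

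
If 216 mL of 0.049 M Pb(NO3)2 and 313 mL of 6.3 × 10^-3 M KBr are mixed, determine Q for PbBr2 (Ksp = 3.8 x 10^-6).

Total volume = 216 + 313 = 529 mL.
[Pb^2+] = 4.9 × 10^-2 × (216/529) = 2.00 x 10^-2 M
[Br^-] = 6.3 × 10^-3 × (313/529) = 3.73 × 10^-3 M
PbBr2(s) ⇌ Pb^2+(aq) + 2 Br^-(aq), so Q = [Pb^2+][Br^-]^2
Q = (2.00 × 10^-2)(3.73 x 10^-3)^2 = 2.8 x 10^-7
Q < Ksp, so no precipitate of PbBr2 forms.

Q = 2.8 × 10^-7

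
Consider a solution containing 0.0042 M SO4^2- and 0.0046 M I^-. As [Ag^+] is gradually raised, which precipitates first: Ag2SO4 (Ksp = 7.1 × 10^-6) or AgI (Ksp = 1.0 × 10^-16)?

AgI

Each salt begins to precipitate when Q = Ksp, i.e. when [Ag^+] reaches its threshold.
For Ag2SO4: 7.1 × 10^-6 = 0.0042 × [Ag^+]^2  ⇒  [Ag^+] = 4.1 × 10^-2 M.
For AgI: 1.0 × 10^-16 = 0.0046 × [Ag^+]  ⇒  [Ag^+] = 2.2 × 10^-14 M.
The salt with the lower threshold [Ag^+] precipitates first: AgI.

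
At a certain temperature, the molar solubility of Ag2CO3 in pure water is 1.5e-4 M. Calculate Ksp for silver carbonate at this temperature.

Ksp = 1.4 × 10^-11

Ag2CO3(s) <=> 2 Ag^+(aq) + CO3^2-(aq)
If s mol/L of Ag2CO3 dissolves, [Ag^+] = 2s and [CO3^2-] = s.
Ksp = [Ag^+]^2[CO3^2-]
So Ksp = (2s)^2 × s = 4s^3
Ksp = 4 × (1.5 × 10^-4)^3 = 1.4 × 10^-11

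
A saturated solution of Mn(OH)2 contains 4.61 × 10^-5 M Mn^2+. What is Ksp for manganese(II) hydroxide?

Mn(OH)2(s) ⇌ Mn^2+(aq) + 2 OH^-(aq)
Stoichiometry gives [OH^-] = (2/1)[Mn^2+] = 9.220 × 10^-5 M.
Ksp = [Mn^2+][OH^-]^2
Ksp = 4.61 × 10^-5 × (9.220 × 10^-5)^2 = 3.92 x 10^-13

3.92e-13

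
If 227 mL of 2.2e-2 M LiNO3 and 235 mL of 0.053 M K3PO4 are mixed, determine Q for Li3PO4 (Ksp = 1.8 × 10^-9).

Total volume = 227 + 235 = 462 mL.
[Li^+] = 2.2 × 10^-2 × (227/462) = 1.08 × 10^-2 M
[PO4^3-] = 5.3 × 10^-2 × (235/462) = 2.70 × 10^-2 M
Li3PO4(s) ⇌ 3 Li^+ + PO4^3-, so Q = [Li^+]^3[PO4^3-]
Q = (1.08 × 10^-2)^3(2.70 × 10^-2) = 3.4 × 10^-8
Q > Ksp, so Li3PO4 will precipitate.

3.4 × 10^-8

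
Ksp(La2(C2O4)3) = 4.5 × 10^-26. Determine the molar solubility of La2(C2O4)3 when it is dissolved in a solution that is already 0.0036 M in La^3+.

5.0 × 10^-8 M

La2(C2O4)3(s) <=> 2 La^3+ + 3 C2O4^2-
Ksp = [La^3+]^2[C2O4^2-]^3
If s mol/L dissolves here, [La^3+] = 0.0036 + 2s ≈ 0.0036, [C2O4^2-] = 3s (Ksp is small, so little additional dissolves).
Ksp ≈ (0.0036)^2 × (3s)^3
s = 5.0 x 10^-8 M
Check: 2s = 1.0 × 10^-7 ≪ 0.0036, so the approximation is valid.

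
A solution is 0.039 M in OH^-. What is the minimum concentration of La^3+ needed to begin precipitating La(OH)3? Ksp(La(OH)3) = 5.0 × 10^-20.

La(OH)3(s) ⇌ La^3+(aq) + 3 OH^-(aq)
Ksp = [La^3+][OH^-]^3
Precipitation begins when Q = Ksp. With [OH^-] = 0.039 M:
5.0 × 10^-20 = (0.039)^3 × [La^3+]
[La^3+] = (5.0 × 10^-20 / 5.93 × 10^-5) = 8.4 × 10^-16 M

[La^3+] ≈ 8.4 × 10^-16 M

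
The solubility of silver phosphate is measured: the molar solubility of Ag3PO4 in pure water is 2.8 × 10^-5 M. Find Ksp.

Ksp = 1.7e-17

Ag3PO4(s) ⇌ 3 Ag^+ + PO4^3-
With molar solubility s: [Ag^+] = 3s, [PO4^3-] = s.
Ksp = [Ag^+]^3[PO4^3-]
Ksp = (3s)^3s = 27s^4
Ksp = 27 × (2.8 x 10^-5)^4 = 1.7 × 10^-17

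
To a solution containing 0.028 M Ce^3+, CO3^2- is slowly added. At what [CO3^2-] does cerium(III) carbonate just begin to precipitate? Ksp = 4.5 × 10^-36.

Ce2(CO3)3(s) <=> 2 Ce^3+(aq) + 3 CO3^2-(aq)
Ksp = [Ce^3+]^2[CO3^2-]^3
Precipitation begins when Q = Ksp. With [Ce^3+] = 0.028 M:
4.5 × 10^-36 = (0.028)^2 × [CO3^2-]^3
[CO3^2-] = (4.5 × 10^-36 / 7.84 × 10^-4)^(1/3) = 1.8 × 10^-11 M

1.8 x 10^-11 M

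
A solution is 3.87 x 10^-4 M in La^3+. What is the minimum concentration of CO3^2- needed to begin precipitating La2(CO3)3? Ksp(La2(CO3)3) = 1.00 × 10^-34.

La2(CO3)3(s) ⇌ 2 La^3+ + 3 CO3^2-
Ksp = [La^3+]^2[CO3^2-]^3
Precipitation begins when Q = Ksp. With [La^3+] = 3.87 x 10^-4 M:
1.00 × 10^-34 = (3.87 x 10^-4)^2 × [CO3^2-]^3
[CO3^2-] = (1.00 × 10^-34 / 1.498 x 10^-7)^(1/3) = 8.74 × 10^-10 M

8.74e-10 M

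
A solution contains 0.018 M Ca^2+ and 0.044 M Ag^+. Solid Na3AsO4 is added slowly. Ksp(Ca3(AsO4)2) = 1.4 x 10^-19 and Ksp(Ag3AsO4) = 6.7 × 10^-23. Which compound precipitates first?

Ag3AsO4

Each salt begins to precipitate when Q = Ksp, i.e. when [AsO4^3-] reaches its threshold.
For Ca3(AsO4)2: 1.4 x 10^-19 = (0.018)^3 × [AsO4^3-]^2  ⇒  [AsO4^3-] = 1.5 × 10^-7 M.
For Ag3AsO4: 6.7 × 10^-23 = (0.044)^3 × [AsO4^3-]  ⇒  [AsO4^3-] = 7.9 × 10^-19 M.
The salt with the lower threshold [AsO4^3-] precipitates first: Ag3AsO4.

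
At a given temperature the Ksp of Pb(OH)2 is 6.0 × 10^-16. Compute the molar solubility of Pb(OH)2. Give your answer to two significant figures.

Pb(OH)2(s) ⇌ Pb^2+(aq) + 2 OH^-(aq)
Ksp = [Pb^2+][OH^-]^2
With molar solubility s: [Pb^2+] = s, [OH^-] = 2s.
Ksp = s(2s)^2 = 4s^3
Solving, s = (6.0 × 10^-16/4)^(1/3) = 5.3 × 10^-6 M

5.3 × 10^-6 M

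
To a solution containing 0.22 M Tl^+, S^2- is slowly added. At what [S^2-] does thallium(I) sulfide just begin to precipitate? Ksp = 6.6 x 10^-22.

[S^2-] ≈ 1.4 x 10^-20 M

Tl2S(s) ⇌ 2 Tl^+ + S^2-
Ksp = [Tl^+]^2[S^2-]
Precipitation begins when Q = Ksp. With [Tl^+] = 0.22 M:
6.6 x 10^-22 = (0.22)^2 × [S^2-]
[S^2-] = (6.6 x 10^-22 / 4.84 × 10^-2) = 1.4 x 10^-20 M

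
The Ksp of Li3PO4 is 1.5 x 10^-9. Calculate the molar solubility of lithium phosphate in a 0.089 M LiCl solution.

Li3PO4(s) ⇌ 3 Li^+(aq) + PO4^3-(aq)
Ksp = [Li^+]^3[PO4^3-]
Let s = moles of Li3PO4 that dissolve per litre. [Li^+] = 0.089 + 3s ≈ 0.089, [PO4^3-] = s (since Li^+ from LiCl dominates).
Ksp ≈ (0.089)^3 × s
s = 2.1 x 10^-6 M
Check: 3s = 6.4 × 10^-6 ≪ 0.089, so the approximation is valid.

s ≈ 2.1 x 10^-6 M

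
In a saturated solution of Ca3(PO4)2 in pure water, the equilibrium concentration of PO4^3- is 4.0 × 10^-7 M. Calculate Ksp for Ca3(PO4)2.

Ksp = 3.5e-32

Ca3(PO4)2(s) <=> 3 Ca^2+(aq) + 2 PO4^3-(aq)
Stoichiometry gives [Ca^2+] = (3/2)[PO4^3-] = 6.00 × 10^-7 M.
Ksp = [Ca^2+]^3[PO4^3-]^2
Ksp = (6.00 × 10^-7)^3 × (4.0 × 10^-7)^2 = 3.5 × 10^-32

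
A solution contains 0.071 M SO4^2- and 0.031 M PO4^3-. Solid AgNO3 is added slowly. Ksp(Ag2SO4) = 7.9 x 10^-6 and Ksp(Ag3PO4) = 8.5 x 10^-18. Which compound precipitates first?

Ag3PO4

Each salt begins to precipitate when Q = Ksp, i.e. when [Ag^+] reaches its threshold.
For Ag2SO4: 7.9 x 10^-6 = 0.071 × [Ag^+]^2  ⇒  [Ag^+] = 1.1 × 10^-2 M.
For Ag3PO4: 8.5 x 10^-18 = 0.031 × [Ag^+]^3  ⇒  [Ag^+] = 6.5 × 10^-6 M.
The salt with the lower threshold [Ag^+] precipitates first: Ag3PO4.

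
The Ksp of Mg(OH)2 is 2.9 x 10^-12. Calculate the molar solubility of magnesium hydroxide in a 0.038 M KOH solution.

s ≈ 2.0 x 10^-9 M

Mg(OH)2(s) <=> Mg^2+ + 2 OH^-
Ksp = [Mg^2+][OH^-]^2
Let s = moles of Mg(OH)2 that dissolve per litre. [Mg^2+] = s, [OH^-] = 0.038 + 2s ≈ 0.038 (since OH^- from KOH dominates).
Ksp ≈ s × (0.038)^2
s = 2.0 x 10^-9 M
Check: 2s = 4.0 x 10^-9 ≪ 0.038, so the approximation is valid.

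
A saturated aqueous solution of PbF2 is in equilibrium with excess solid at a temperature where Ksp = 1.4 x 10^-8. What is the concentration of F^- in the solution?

[F^-] ≈ 3.0 × 10^-3 M

PbF2(s) ⇌ Pb^2+(aq) + 2 F^-(aq)
Ksp = [Pb^2+][F^-]^2
With molar solubility s: [Pb^2+] = s, [F^-] = 2s.
So Ksp = s × (2s)^2 = 4s^3
Solving, s = (1.4 x 10^-8/4)^(1/3) = 1.52 × 10^-3 M
[F^-] = 2s = 3.0 × 10^-3 M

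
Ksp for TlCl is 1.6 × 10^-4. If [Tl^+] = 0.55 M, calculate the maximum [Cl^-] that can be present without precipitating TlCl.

TlCl(s) ⇌ Tl^+ + Cl^-
Ksp = [Tl^+][Cl^-]
Precipitation begins when Q = Ksp. With [Tl^+] = 0.55 M:
1.6 × 10^-4 = (0.55) × [Cl^-]
[Cl^-] = (1.6 × 10^-4 / 5.5 × 10^-1) = 2.9 × 10^-4 M

[Cl^-] = 2.9 x 10^-4 M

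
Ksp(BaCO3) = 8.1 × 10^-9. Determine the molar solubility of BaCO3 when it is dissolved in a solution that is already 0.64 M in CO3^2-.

s ≈ 1.3 x 10^-8 M

BaCO3(s) ⇌ Ba^2+ + CO3^2-
Ksp = [Ba^2+][CO3^2-]
Let s be the molar solubility in this solution. [Ba^2+] = s, [CO3^2-] = 0.64 + s ≈ 0.64 (Ksp is small, so little additional dissolves).
Ksp ≈ s × 0.64
s = 1.3 × 10^-8 M
Check: s = 1.3 × 10^-8 ≪ 0.64, so the approximation is valid.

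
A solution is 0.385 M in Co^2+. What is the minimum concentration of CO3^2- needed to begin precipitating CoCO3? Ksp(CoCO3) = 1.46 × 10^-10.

[CO3^2-] ≈ 3.79e-10 M

CoCO3(s) <=> Co^2+(aq) + CO3^2-(aq)
Ksp = [Co^2+][CO3^2-]
Precipitation begins when Q = Ksp. With [Co^2+] = 0.385 M:
1.46 × 10^-10 = (0.385) × [CO3^2-]
[CO3^2-] = (1.46 × 10^-10 / 3.85 x 10^-1) = 3.79 x 10^-10 M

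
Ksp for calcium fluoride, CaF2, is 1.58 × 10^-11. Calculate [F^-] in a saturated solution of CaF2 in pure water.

CaF2(s) ⇌ Ca^2+ + 2 F^-
Ksp = [Ca^2+][F^-]^2
For each mole of CaF2 that dissolves: [Ca^2+] = s, [F^-] = 2s.
Ksp = s(2s)^2 = 4s^3
s^3 = 1.58 × 10^-11 / 4, so s = 1.581 x 10^-4 M
[F^-] = 2s = 3.16 × 10^-4 M

[F^-] = 3.16 × 10^-4 M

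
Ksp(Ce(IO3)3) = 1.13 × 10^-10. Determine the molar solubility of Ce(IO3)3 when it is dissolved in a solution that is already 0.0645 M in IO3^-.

Ce(IO3)3(s) ⇌ Ce^3+ + 3 IO3^-
Ksp = [Ce^3+][IO3^-]^3
Let s = moles of Ce(IO3)3 that dissolve per litre. [Ce^3+] = s, [IO3^-] = 0.0645 + 3s ≈ 0.0645 (Ksp is small, so little additional dissolves).
Ksp ≈ s × (0.0645)^3
s = 4.21 × 10^-7 M
Check: 3s = 1.3 × 10^-6 ≪ 0.0645, so the approximation is valid.

s = 4.21 × 10^-7 M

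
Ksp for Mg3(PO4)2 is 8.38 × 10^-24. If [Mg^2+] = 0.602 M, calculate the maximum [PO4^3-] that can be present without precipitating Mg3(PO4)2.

6.20e-12 M

Mg3(PO4)2(s) <=> 3 Mg^2+ + 2 PO4^3-
Ksp = [Mg^2+]^3[PO4^3-]^2
Precipitation begins when Q = Ksp. With [Mg^2+] = 0.602 M:
8.38 × 10^-24 = (0.602)^3 × [PO4^3-]^2
[PO4^3-] = (8.38 × 10^-24 / 2.182 x 10^-1)^(1/2) = 6.20 × 10^-12 M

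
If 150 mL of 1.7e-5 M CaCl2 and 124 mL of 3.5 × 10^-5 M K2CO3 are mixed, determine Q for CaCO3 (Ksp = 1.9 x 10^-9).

Total volume = 150 + 124 = 274 mL.
[Ca^2+] = 1.7 × 10^-5 × (150/274) = 9.31 × 10^-6 M
[CO3^2-] = 3.5 × 10^-5 × (124/274) = 1.58 × 10^-5 M
CaCO3(s) <=> Ca^2+ + CO3^2-, so Q = [Ca^2+][CO3^2-]
Q = (9.31 x 10^-6)(1.58 × 10^-5) = 1.5 × 10^-10
Q < Ksp, so no precipitate of CaCO3 forms.

1.5 × 10^-10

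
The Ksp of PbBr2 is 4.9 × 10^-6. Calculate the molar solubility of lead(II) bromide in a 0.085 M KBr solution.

PbBr2(s) <=> Pb^2+(aq) + 2 Br^-(aq)
Ksp = [Pb^2+][Br^-]^2
If s mol/L dissolves here, [Pb^2+] = s, [Br^-] = 0.085 + 2s ≈ 0.085 (common-ion effect: Br^- is already 0.085 M).
Ksp ≈ s × (0.085)^2
s = 6.8 × 10^-4 M
Check: 2s = 1.4 × 10^-3 ≪ 0.085, so the approximation is valid.

s ≈ 6.8 x 10^-4 M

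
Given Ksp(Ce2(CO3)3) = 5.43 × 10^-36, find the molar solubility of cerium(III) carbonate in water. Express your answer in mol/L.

Ce2(CO3)3(s) ⇌ 2 Ce^3+(aq) + 3 CO3^2-(aq)
Ksp = [Ce^3+]^2[CO3^2-]^3
Let s = molar solubility. Then [Ce^3+] = 2s and [CO3^2-] = 3s.
Ksp = (2s)^2(3s)^3 = 108s^5
Solving, s = (5.43 × 10^-36/108)^(1/5) = 3.47 × 10^-8 M

s = 3.47 × 10^-8 M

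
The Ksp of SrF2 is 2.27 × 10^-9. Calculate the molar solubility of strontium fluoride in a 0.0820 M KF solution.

s ≈ 3.38e-7 M

SrF2(s) ⇌ Sr^2+ + 2 F^-
Ksp = [Sr^2+][F^-]^2
If s mol/L dissolves here, [Sr^2+] = s, [F^-] = 0.0820 + 2s ≈ 0.0820 (Ksp is small, so little additional dissolves).
Ksp ≈ s × (0.0820)^2
s = 3.38 × 10^-7 M
Check: 2s = 6.8 × 10^-7 ≪ 0.0820, so the approximation is valid.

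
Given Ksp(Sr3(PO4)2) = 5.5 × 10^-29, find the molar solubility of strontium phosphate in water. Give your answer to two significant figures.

Sr3(PO4)2(s) ⇌ 3 Sr^2+ + 2 PO4^3-
Ksp = [Sr^2+]^3[PO4^3-]^2
Let s = molar solubility. Then [Sr^2+] = 3s and [PO4^3-] = 2s.
So Ksp = (3s)^3 × (2s)^2 = 108s^5
Solving, s = (5.5 × 10^-29/108)^(1/5) = 8.7 × 10^-7 M

s = 8.7e-7 M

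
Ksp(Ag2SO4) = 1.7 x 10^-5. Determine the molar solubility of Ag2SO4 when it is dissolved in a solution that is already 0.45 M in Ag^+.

Ag2SO4(s) <=> 2 Ag^+ + SO4^2-
Ksp = [Ag^+]^2[SO4^2-]
Let s be the molar solubility in this solution. [Ag^+] = 0.45 + 2s ≈ 0.45, [SO4^2-] = s (Ksp is small, so little additional dissolves).
Ksp ≈ (0.45)^2 × s
s = 8.4 × 10^-5 M
Check: 2s = 1.7 × 10^-4 ≪ 0.45, so the approximation is valid.

s = 8.4e-5 M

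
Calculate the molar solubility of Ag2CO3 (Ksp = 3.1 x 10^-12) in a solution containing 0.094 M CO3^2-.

2.9 × 10^-6 M

Ag2CO3(s) ⇌ 2 Ag^+(aq) + CO3^2-(aq)
Ksp = [Ag^+]^2[CO3^2-]
Let s be the molar solubility in this solution. [Ag^+] = 2s, [CO3^2-] = 0.094 + s ≈ 0.094 (since the CO3^2- already present dominates).
Ksp ≈ (2s)^2 × 0.094
s = 2.9 x 10^-6 M
Check: s = 2.9 × 10^-6 ≪ 0.094, so the approximation is valid.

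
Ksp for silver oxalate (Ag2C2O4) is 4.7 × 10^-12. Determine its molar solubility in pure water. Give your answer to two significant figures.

Ag2C2O4(s) <=> 2 Ag^+ + C2O4^2-
Ksp = [Ag^+]^2[C2O4^2-]
With molar solubility s: [Ag^+] = 2s, [C2O4^2-] = s.
Ksp = (2s)^2s = 4s^3
s = (4.7 × 10^-12 / 4)^(1/3) = 1.1 × 10^-4 M

s ≈ 1.1 x 10^-4 M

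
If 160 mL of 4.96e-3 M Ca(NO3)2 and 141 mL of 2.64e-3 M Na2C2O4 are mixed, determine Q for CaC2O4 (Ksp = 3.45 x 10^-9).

Total volume = 160 + 141 = 301 mL.
[Ca^2+] = 4.96 × 10^-3 × (160/301) = 2.637 × 10^-3 M
[C2O4^2-] = 2.64 x 10^-3 × (141/301) = 1.237 × 10^-3 M
CaC2O4(s) ⇌ Ca^2+ + C2O4^2-, so Q = [Ca^2+][C2O4^2-]
Q = (2.637 × 10^-3)(1.237 × 10^-3) = 3.26 × 10^-6
Q > Ksp, so CaC2O4 will precipitate.

Q = 3.26 × 10^-6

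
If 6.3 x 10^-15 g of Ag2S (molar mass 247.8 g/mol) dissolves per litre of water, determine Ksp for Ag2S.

Molar solubility s = (6.3 x 10^-15 g/L) / (247.8 g/mol) = 2.54 × 10^-17 M.
Ag2S(s) ⇌ 2 Ag^+(aq) + S^2-(aq)
For each mole of Ag2S that dissolves: [Ag^+] = 2s, [S^2-] = s.
Ksp = [Ag^+]^2[S^2-]
So Ksp = (2s)^2 × s = 4s^3
With s = 2.54 x 10^-17: Ksp = 6.6 x 10^-50

6.6 × 10^-50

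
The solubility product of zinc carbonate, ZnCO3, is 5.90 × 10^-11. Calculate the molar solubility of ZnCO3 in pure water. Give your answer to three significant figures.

ZnCO3(s) ⇌ Zn^2+ + CO3^2-
Ksp = [Zn^2+][CO3^2-]
With molar solubility s: [Zn^2+] = s, [CO3^2-] = s.
Ksp = s^2
s = √(5.90 × 10^-11) = 7.68 × 10^-6 M

s = 7.68e-6 M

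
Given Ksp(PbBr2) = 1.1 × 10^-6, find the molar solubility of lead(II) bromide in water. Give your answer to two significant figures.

6.5 x 10^-3 M

PbBr2(s) <=> Pb^2+ + 2 Br^-
Ksp = [Pb^2+][Br^-]^2
With molar solubility s: [Pb^2+] = s, [Br^-] = 2s.
Substituting: Ksp = s(2s)^2 = 4s^3
s = (1.1 × 10^-6 / 4)^(1/3) = 6.5 × 10^-3 M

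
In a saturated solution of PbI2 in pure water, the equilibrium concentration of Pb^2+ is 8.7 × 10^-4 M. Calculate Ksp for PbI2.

Ksp ≈ 2.6 × 10^-9

PbI2(s) <=> Pb^2+ + 2 I^-
Stoichiometry gives [I^-] = (2/1)[Pb^2+] = 1.74 × 10^-3 M.
Ksp = [Pb^2+][I^-]^2
Ksp = 8.7 × 10^-4 × (1.74 x 10^-3)^2 = 2.6 × 10^-9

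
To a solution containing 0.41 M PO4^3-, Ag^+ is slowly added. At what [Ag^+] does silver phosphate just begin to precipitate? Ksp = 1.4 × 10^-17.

3.2e-6 M

Ag3PO4(s) <=> 3 Ag^+(aq) + PO4^3-(aq)
Ksp = [Ag^+]^3[PO4^3-]
Precipitation begins when Q = Ksp. With [PO4^3-] = 0.41 M:
1.4 × 10^-17 = (0.41) × [Ag^+]^3
[Ag^+] = (1.4 × 10^-17 / 4.1 × 10^-1)^(1/3) = 3.2 × 10^-6 M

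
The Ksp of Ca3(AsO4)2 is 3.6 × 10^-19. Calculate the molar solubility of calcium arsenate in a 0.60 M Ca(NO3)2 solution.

Ca3(AsO4)2(s) <=> 3 Ca^2+(aq) + 2 AsO4^3-(aq)
Ksp = [Ca^2+]^3[AsO4^3-]^2
If s mol/L dissolves here, [Ca^2+] = 0.60 + 3s ≈ 0.60, [AsO4^3-] = 2s (Ksp is small, so little additional dissolves).
Ksp ≈ (0.60)^3 × (2s)^2
s = 6.5 x 10^-10 M
Check: 3s = 1.9 × 10^-9 ≪ 0.60, so the approximation is valid.

s ≈ 6.5e-10 M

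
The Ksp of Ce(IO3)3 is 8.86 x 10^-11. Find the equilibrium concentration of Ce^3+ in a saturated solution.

[Ce^3+] = 1.35 x 10^-3 M

Ce(IO3)3(s) ⇌ Ce^3+(aq) + 3 IO3^-(aq)
Ksp = [Ce^3+][IO3^-]^3
If s mol/L of Ce(IO3)3 dissolves, [Ce^3+] = s and [IO3^-] = 3s.
So Ksp = s × (3s)^3 = 27s^4
Solving, s = (8.86 x 10^-11/27)^(1/4) = 1.346 x 10^-3 M
[Ce^3+] = s = 1.35 x 10^-3 M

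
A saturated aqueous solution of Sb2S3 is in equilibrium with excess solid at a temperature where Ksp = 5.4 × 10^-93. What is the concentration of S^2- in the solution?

[S^2-] ≈ 4.1e-19 M

Sb2S3(s) ⇌ 2 Sb^3+(aq) + 3 S^2-(aq)
Ksp = [Sb^3+]^2[S^2-]^3
If s mol/L of Sb2S3 dissolves, [Sb^3+] = 2s and [S^2-] = 3s.
Ksp = (2s)^2(3s)^3 = 108s^5
Solving, s = (5.4 × 10^-93/108)^(1/5) = 1.38 × 10^-19 M
[S^2-] = 3s = 4.1 x 10^-19 M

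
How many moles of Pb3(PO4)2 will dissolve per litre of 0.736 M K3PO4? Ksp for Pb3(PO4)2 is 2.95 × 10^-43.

Pb3(PO4)2(s) ⇌ 3 Pb^2+ + 2 PO4^3-
Ksp = [Pb^2+]^3[PO4^3-]^2
Let s be the molar solubility in this solution. [Pb^2+] = 3s, [PO4^3-] = 0.736 + 2s ≈ 0.736 (since PO4^3- from K3PO4 dominates).
Ksp ≈ (3s)^3 × (0.736)^2
s = 2.72 × 10^-15 M
Check: 2s = 5.4 x 10^-15 ≪ 0.736, so the approximation is valid.

s ≈ 2.72 x 10^-15 M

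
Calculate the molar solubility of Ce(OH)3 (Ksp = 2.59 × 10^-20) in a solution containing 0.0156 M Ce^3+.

Ce(OH)3(s) ⇌ Ce^3+(aq) + 3 OH^-(aq)
Ksp = [Ce^3+][OH^-]^3
If s mol/L dissolves here, [Ce^3+] = 0.0156 + s ≈ 0.0156, [OH^-] = 3s (since the Ce^3+ already present dominates).
Ksp ≈ 0.0156 × (3s)^3
s = 3.95 × 10^-7 M
Check: s = 3.9 x 10^-7 ≪ 0.0156, so the approximation is valid.

s = 3.95 x 10^-7 M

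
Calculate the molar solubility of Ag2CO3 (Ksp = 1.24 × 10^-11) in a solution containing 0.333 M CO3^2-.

Ag2CO3(s) ⇌ 2 Ag^+(aq) + CO3^2-(aq)
Ksp = [Ag^+]^2[CO3^2-]
Let s = moles of Ag2CO3 that dissolve per litre. [Ag^+] = 2s, [CO3^2-] = 0.333 + s ≈ 0.333 (common-ion effect: CO3^2- is already 0.333 M).
Ksp ≈ (2s)^2 × 0.333
s = 3.05 × 10^-6 M
Check: s = 3.1 × 10^-6 ≪ 0.333, so the approximation is valid.

3.05 x 10^-6 M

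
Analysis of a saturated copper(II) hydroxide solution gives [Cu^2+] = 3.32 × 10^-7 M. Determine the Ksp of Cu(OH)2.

Ksp = 1.46 x 10^-19

Cu(OH)2(s) ⇌ Cu^2+(aq) + 2 OH^-(aq)
Stoichiometry gives [OH^-] = (2/1)[Cu^2+] = 6.640 × 10^-7 M.
Ksp = [Cu^2+][OH^-]^2
Ksp = 3.32 × 10^-7 × (6.640 × 10^-7)^2 = 1.46 × 10^-19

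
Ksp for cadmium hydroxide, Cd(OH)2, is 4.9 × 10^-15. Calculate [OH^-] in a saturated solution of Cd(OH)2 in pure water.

Cd(OH)2(s) ⇌ Cd^2+(aq) + 2 OH^-(aq)
Ksp = [Cd^2+][OH^-]^2
If s mol/L of Cd(OH)2 dissolves, [Cd^2+] = s and [OH^-] = 2s.
So Ksp = s × (2s)^2 = 4s^3
s^3 = 4.9 × 10^-15 / 4, so s = 1.07 × 10^-5 M
[OH^-] = 2s = 2.1 × 10^-5 M

[OH^-] ≈ 2.1 × 10^-5 M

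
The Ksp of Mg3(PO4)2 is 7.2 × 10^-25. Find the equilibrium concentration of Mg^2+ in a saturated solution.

Mg3(PO4)2(s) <=> 3 Mg^2+(aq) + 2 PO4^3-(aq)
Ksp = [Mg^2+]^3[PO4^3-]^2
Let s = molar solubility. Then [Mg^2+] = 3s and [PO4^3-] = 2s.
So Ksp = (3s)^3 × (2s)^2 = 108s^5
s = (7.2 × 10^-25 / 108)^(1/5) = 5.82 x 10^-6 M
[Mg^2+] = 3s = 1.7 x 10^-5 M

1.7 × 10^-5 M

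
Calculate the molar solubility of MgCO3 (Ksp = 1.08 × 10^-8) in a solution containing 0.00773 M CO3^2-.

MgCO3(s) ⇌ Mg^2+(aq) + CO3^2-(aq)
Ksp = [Mg^2+][CO3^2-]
If s mol/L dissolves here, [Mg^2+] = s, [CO3^2-] = 0.00773 + s ≈ 0.00773 (Ksp is small, so little additional dissolves).
Ksp ≈ s × 0.00773
s = 1.40 × 10^-6 M
Check: s = 1.4 x 10^-6 ≪ 0.00773, so the approximation is valid.

s = 1.40e-6 M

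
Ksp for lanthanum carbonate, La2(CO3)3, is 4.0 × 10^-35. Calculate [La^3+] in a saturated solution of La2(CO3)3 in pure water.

La2(CO3)3(s) ⇌ 2 La^3+ + 3 CO3^2-
Ksp = [La^3+]^2[CO3^2-]^3
Let s = molar solubility. Then [La^3+] = 2s and [CO3^2-] = 3s.
So Ksp = (2s)^2 × (3s)^3 = 108s^5
s = (4.0 × 10^-35 / 108)^(1/5) = 5.17 x 10^-8 M
[La^3+] = 2s = 1.0 x 10^-7 M

1.0 × 10^-7 M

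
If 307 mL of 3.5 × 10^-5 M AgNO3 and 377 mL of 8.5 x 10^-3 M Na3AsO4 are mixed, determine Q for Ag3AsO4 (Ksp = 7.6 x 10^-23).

1.8 × 10^-17

Total volume = 307 + 377 = 684 mL.
[Ag^+] = 3.5 × 10^-5 × (307/684) = 1.57 × 10^-5 M
[AsO4^3-] = 8.5 × 10^-3 × (377/684) = 4.68 × 10^-3 M
Ag3AsO4(s) <=> 3 Ag^+ + AsO4^3-, so Q = [Ag^+]^3[AsO4^3-]
Q = (1.57 × 10^-5)^3(4.68 × 10^-3) = 1.8 × 10^-17
Q > Ksp, so Ag3AsO4 will precipitate.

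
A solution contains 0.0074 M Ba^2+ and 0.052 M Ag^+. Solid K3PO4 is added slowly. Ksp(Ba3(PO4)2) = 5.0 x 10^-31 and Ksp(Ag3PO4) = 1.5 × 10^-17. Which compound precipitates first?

Each salt begins to precipitate when Q = Ksp, i.e. when [PO4^3-] reaches its threshold.
For Ba3(PO4)2: 5.0 x 10^-31 = (0.0074)^3 × [PO4^3-]^2  ⇒  [PO4^3-] = 1.1 × 10^-12 M.
For Ag3PO4: 1.5 × 10^-17 = (0.052)^3 × [PO4^3-]  ⇒  [PO4^3-] = 1.1 × 10^-13 M.
The salt with the lower threshold [PO4^3-] precipitates first: Ag3PO4.

Ag3PO4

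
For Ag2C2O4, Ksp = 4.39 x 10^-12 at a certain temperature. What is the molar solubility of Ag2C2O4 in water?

1.03e-4 M

Ag2C2O4(s) ⇌ 2 Ag^+ + C2O4^2-
Ksp = [Ag^+]^2[C2O4^2-]
Let s = molar solubility. Then [Ag^+] = 2s and [C2O4^2-] = s.
So Ksp = (2s)^2 × s = 4s^3
s^3 = 4.39 x 10^-12 / 4, so s = 1.03 × 10^-4 M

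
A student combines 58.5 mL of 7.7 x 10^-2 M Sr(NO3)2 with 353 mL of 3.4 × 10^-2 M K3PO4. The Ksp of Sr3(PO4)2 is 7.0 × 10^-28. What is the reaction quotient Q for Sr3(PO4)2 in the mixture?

Total volume = 58.5 + 353 = 411.5 mL.
[Sr^2+] = 7.7 × 10^-2 × (58.5/411.5) = 1.09 x 10^-2 M
[PO4^3-] = 3.4 x 10^-2 × (353/411.5) = 2.92 × 10^-2 M
Sr3(PO4)2(s) <=> 3 Sr^2+ + 2 PO4^3-, so Q = [Sr^2+]^3[PO4^3-]^2
Q = (1.09 x 10^-2)^3(2.92 x 10^-2)^2 = 1.1 × 10^-9
Q > Ksp, so Sr3(PO4)2 will precipitate.

Q = 1.1e-9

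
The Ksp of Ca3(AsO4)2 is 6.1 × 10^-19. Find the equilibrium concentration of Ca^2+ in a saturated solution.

Ca3(AsO4)2(s) <=> 3 Ca^2+ + 2 AsO4^3-
Ksp = [Ca^2+]^3[AsO4^3-]^2
Let s = molar solubility. Then [Ca^2+] = 3s and [AsO4^3-] = 2s.
Ksp = (3s)^3(2s)^2 = 108s^5
s = (6.1 × 10^-19 / 108)^(1/5) = 8.92 × 10^-5 M
[Ca^2+] = 3s = 2.7 x 10^-4 M

[Ca^2+] ≈ 2.7 × 10^-4 M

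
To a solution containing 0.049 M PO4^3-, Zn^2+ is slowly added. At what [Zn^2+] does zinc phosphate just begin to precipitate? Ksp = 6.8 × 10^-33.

[Zn^2+] ≈ 1.4 × 10^-10 M

Zn3(PO4)2(s) <=> 3 Zn^2+(aq) + 2 PO4^3-(aq)
Ksp = [Zn^2+]^3[PO4^3-]^2
Precipitation begins when Q = Ksp. With [PO4^3-] = 0.049 M:
6.8 × 10^-33 = (0.049)^2 × [Zn^2+]^3
[Zn^2+] = (6.8 × 10^-33 / 2.40 × 10^-3)^(1/3) = 1.4 × 10^-10 M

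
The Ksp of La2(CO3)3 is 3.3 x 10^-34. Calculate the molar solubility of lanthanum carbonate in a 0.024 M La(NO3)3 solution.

La2(CO3)3(s) <=> 2 La^3+ + 3 CO3^2-
Ksp = [La^3+]^2[CO3^2-]^3
Let s = moles of La2(CO3)3 that dissolve per litre. [La^3+] = 0.024 + 2s ≈ 0.024, [CO3^2-] = 3s (Ksp is small, so little additional dissolves).
Ksp ≈ (0.024)^2 × (3s)^3
s = 2.8 × 10^-11 M
Check: 2s = 5.5 x 10^-11 ≪ 0.024, so the approximation is valid.

s ≈ 2.8e-11 M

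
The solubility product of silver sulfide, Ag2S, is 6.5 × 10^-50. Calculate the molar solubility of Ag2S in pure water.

s = 2.5e-17 M

Ag2S(s) ⇌ 2 Ag^+(aq) + S^2-(aq)
Ksp = [Ag^+]^2[S^2-]
For each mole of Ag2S that dissolves: [Ag^+] = 2s, [S^2-] = s.
So Ksp = (2s)^2 × s = 4s^3
s^3 = 6.5 × 10^-50 / 4, so s = 2.5 x 10^-17 M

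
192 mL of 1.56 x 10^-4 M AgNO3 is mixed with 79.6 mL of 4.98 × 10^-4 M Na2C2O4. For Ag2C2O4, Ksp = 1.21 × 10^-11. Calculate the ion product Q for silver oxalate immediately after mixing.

Q ≈ 1.78e-12

Total volume = 192 + 79.6 = 271.6 mL.
[Ag^+] = 1.56 × 10^-4 × (192/271.6) = 1.103 x 10^-4 M
[C2O4^2-] = 4.98 × 10^-4 × (79.6/271.6) = 1.460 × 10^-4 M
Ag2C2O4(s) ⇌ 2 Ag^+ + C2O4^2-, so Q = [Ag^+]^2[C2O4^2-]
Q = (1.103 × 10^-4)^2(1.460 × 10^-4) = 1.78 × 10^-12
Q < Ksp, so no precipitate of Ag2C2O4 forms.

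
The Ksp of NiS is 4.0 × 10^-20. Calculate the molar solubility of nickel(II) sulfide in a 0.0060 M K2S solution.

NiS(s) ⇌ Ni^2+ + S^2-
Ksp = [Ni^2+][S^2-]
If s mol/L dissolves here, [Ni^2+] = s, [S^2-] = 0.0060 + s ≈ 0.0060 (since S^2- from K2S dominates).
Ksp ≈ s × 0.0060
s = 6.7 × 10^-18 M
Check: s = 6.7 × 10^-18 ≪ 0.0060, so the approximation is valid.

s ≈ 6.7e-18 M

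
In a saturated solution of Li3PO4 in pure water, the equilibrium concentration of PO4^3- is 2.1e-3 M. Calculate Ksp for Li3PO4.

Ksp ≈ 5.3 x 10^-10

Li3PO4(s) ⇌ 3 Li^+(aq) + PO4^3-(aq)
Stoichiometry gives [Li^+] = (3/1)[PO4^3-] = 6.30 × 10^-3 M.
Ksp = [Li^+]^3[PO4^3-]
Ksp = (6.30 × 10^-3)^3 × 2.1 × 10^-3 = 5.3 x 10^-10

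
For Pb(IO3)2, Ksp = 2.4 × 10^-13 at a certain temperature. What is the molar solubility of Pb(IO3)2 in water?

Pb(IO3)2(s) <=> Pb^2+(aq) + 2 IO3^-(aq)
Ksp = [Pb^2+][IO3^-]^2
For each mole of Pb(IO3)2 that dissolves: [Pb^2+] = s, [IO3^-] = 2s.
So Ksp = s × (2s)^2 = 4s^3
Solving, s = (2.4 × 10^-13/4)^(1/3) = 3.9 x 10^-5 M

s = 3.9 x 10^-5 M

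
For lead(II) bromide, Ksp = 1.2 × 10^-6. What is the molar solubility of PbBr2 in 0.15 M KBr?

PbBr2(s) <=> Pb^2+ + 2 Br^-
Ksp = [Pb^2+][Br^-]^2
Let s = moles of PbBr2 that dissolve per litre. [Pb^2+] = s, [Br^-] = 0.15 + 2s ≈ 0.15 (Ksp is small, so little additional dissolves).
Ksp ≈ s × (0.15)^2
s = 5.3 × 10^-5 M
Check: 2s = 1.1 × 10^-4 ≪ 0.15, so the approximation is valid.

5.3e-5 M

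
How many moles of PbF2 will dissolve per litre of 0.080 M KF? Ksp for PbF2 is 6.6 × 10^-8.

1.0 × 10^-5 M

PbF2(s) ⇌ Pb^2+ + 2 F^-
Ksp = [Pb^2+][F^-]^2
Let s be the molar solubility in this solution. [Pb^2+] = s, [F^-] = 0.080 + 2s ≈ 0.080 (Ksp is small, so little additional dissolves).
Ksp ≈ s × (0.080)^2
s = 1.0 × 10^-5 M
Check: 2s = 2.1 × 10^-5 ≪ 0.080, so the approximation is valid.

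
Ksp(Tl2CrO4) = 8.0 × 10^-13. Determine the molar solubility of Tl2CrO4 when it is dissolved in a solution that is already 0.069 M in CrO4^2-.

s = 1.7 x 10^-6 M

Tl2CrO4(s) ⇌ 2 Tl^+(aq) + CrO4^2-(aq)
Ksp = [Tl^+]^2[CrO4^2-]
Let s = moles of Tl2CrO4 that dissolve per litre. [Tl^+] = 2s, [CrO4^2-] = 0.069 + s ≈ 0.069 (common-ion effect: CrO4^2- is already 0.069 M).
Ksp ≈ (2s)^2 × 0.069
s = 1.7 x 10^-6 M
Check: s = 1.7 x 10^-6 ≪ 0.069, so the approximation is valid.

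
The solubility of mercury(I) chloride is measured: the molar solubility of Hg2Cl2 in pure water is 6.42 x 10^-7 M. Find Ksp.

Hg2Cl2(s) ⇌ Hg2^2+(aq) + 2 Cl^-(aq)
For each mole of Hg2Cl2 that dissolves: [Hg2^2+] = s, [Cl^-] = 2s.
Ksp = [Hg2^2+][Cl^-]^2
Ksp = s(2s)^2 = 4s^3
Ksp = 4 × (6.42 x 10^-7)^3 = 1.06 × 10^-18

Ksp ≈ 1.06 × 10^-18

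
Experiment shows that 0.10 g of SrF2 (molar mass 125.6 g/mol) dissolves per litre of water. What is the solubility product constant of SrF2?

Molar solubility s = (1.0 × 10^-1 g/L) / (125.6 g/mol) = 7.96 × 10^-4 M.
SrF2(s) <=> Sr^2+ + 2 F^-
For each mole of SrF2 that dissolves: [Sr^2+] = s, [F^-] = 2s.
Ksp = [Sr^2+][F^-]^2
Substituting: Ksp = s(2s)^2 = 4s^3
Ksp = 4 × (7.96 × 10^-4)^3 = 2.0 x 10^-9

Ksp ≈ 2.0 x 10^-9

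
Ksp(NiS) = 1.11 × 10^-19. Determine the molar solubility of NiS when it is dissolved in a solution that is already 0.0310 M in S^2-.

s = 3.58e-18 M

NiS(s) ⇌ Ni^2+ + S^2-
Ksp = [Ni^2+][S^2-]
Let s = moles of NiS that dissolve per litre. [Ni^2+] = s, [S^2-] = 0.0310 + s ≈ 0.0310 (since the S^2- already present dominates).
Ksp ≈ s × 0.0310
s = 3.58 × 10^-18 M
Check: s = 3.6 x 10^-18 ≪ 0.0310, so the approximation is valid.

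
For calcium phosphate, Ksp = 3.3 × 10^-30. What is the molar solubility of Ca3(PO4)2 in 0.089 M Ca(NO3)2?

3.4e-14 M

Ca3(PO4)2(s) ⇌ 3 Ca^2+ + 2 PO4^3-
Ksp = [Ca^2+]^3[PO4^3-]^2
If s mol/L dissolves here, [Ca^2+] = 0.089 + 3s ≈ 0.089, [PO4^3-] = 2s (Ksp is small, so little additional dissolves).
Ksp ≈ (0.089)^3 × (2s)^2
s = 3.4 × 10^-14 M
Check: 3s = 1.0 × 10^-13 ≪ 0.089, so the approximation is valid.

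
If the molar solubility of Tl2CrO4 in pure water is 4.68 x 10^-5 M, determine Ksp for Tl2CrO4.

4.10 x 10^-13

Tl2CrO4(s) <=> 2 Tl^+ + CrO4^2-
Let s = molar solubility. Then [Tl^+] = 2s and [CrO4^2-] = s.
Ksp = [Tl^+]^2[CrO4^2-]
Substituting: Ksp = (2s)^2s = 4s^3
With s = 4.68 x 10^-5: Ksp = 4.10 x 10^-13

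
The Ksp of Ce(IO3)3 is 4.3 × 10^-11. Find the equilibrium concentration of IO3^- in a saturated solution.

[IO3^-] = 3.4 × 10^-3 M

Ce(IO3)3(s) <=> Ce^3+(aq) + 3 IO3^-(aq)
Ksp = [Ce^3+][IO3^-]^3
With molar solubility s: [Ce^3+] = s, [IO3^-] = 3s.
Substituting: Ksp = s(3s)^3 = 27s^4
Solving, s = (4.3 × 10^-11/27)^(1/4) = 1.12 x 10^-3 M
[IO3^-] = 3s = 3.4 × 10^-3 M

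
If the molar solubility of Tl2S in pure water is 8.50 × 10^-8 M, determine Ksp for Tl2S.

Ksp = 2.46e-21

Tl2S(s) ⇌ 2 Tl^+ + S^2-
With molar solubility s: [Tl^+] = 2s, [S^2-] = s.
Ksp = [Tl^+]^2[S^2-]
Substituting: Ksp = (2s)^2s = 4s^3
With s = 8.50 × 10^-8: Ksp = 2.46 × 10^-21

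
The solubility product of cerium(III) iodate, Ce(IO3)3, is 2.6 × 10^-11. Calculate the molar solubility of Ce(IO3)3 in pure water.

s = 9.9e-4 M

Ce(IO3)3(s) ⇌ Ce^3+ + 3 IO3^-
Ksp = [Ce^3+][IO3^-]^3
For each mole of Ce(IO3)3 that dissolves: [Ce^3+] = s, [IO3^-] = 3s.
So Ksp = s × (3s)^3 = 27s^4
s = (2.6 × 10^-11 / 27)^(1/4) = 9.9 × 10^-4 M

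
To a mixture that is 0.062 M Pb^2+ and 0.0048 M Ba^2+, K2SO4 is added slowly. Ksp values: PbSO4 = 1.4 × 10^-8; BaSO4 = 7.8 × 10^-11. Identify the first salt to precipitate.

BaSO4

Precipitation of each salt starts when its ion product equals its Ksp.
For PbSO4: 1.4 × 10^-8 = 0.062 × [SO4^2-]  ⇒  [SO4^2-] = 2.3 × 10^-7 M.
For BaSO4: 7.8 × 10^-11 = 0.0048 × [SO4^2-]  ⇒  [SO4^2-] = 1.6 × 10^-8 M.
The salt with the lower threshold [SO4^2-] precipitates first: BaSO4.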